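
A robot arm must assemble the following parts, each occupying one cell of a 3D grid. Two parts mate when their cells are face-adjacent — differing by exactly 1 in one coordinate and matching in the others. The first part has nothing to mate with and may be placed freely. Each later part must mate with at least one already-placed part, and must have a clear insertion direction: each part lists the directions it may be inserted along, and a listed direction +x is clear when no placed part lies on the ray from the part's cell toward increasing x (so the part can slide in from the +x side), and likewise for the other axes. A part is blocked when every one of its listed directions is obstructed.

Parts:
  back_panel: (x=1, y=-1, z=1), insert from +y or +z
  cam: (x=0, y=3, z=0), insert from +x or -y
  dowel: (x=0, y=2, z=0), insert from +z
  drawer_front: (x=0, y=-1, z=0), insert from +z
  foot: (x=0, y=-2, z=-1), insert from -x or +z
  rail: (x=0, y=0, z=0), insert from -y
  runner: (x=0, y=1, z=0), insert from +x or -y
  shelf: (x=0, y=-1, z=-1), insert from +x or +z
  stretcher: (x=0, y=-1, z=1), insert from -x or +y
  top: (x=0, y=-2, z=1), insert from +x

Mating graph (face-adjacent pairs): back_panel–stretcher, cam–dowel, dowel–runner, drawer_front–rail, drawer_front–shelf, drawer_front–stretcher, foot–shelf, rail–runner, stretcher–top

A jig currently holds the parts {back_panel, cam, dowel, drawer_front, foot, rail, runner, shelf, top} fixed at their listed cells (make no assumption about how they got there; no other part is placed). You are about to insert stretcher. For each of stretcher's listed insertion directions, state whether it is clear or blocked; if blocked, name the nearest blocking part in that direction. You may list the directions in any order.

-x: ray from stretcher(0, -1, 1) has no placed part ⇒ clear
+y: ray from stretcher(0, -1, 1) has no placed part ⇒ clear

+y: clear; -x: clear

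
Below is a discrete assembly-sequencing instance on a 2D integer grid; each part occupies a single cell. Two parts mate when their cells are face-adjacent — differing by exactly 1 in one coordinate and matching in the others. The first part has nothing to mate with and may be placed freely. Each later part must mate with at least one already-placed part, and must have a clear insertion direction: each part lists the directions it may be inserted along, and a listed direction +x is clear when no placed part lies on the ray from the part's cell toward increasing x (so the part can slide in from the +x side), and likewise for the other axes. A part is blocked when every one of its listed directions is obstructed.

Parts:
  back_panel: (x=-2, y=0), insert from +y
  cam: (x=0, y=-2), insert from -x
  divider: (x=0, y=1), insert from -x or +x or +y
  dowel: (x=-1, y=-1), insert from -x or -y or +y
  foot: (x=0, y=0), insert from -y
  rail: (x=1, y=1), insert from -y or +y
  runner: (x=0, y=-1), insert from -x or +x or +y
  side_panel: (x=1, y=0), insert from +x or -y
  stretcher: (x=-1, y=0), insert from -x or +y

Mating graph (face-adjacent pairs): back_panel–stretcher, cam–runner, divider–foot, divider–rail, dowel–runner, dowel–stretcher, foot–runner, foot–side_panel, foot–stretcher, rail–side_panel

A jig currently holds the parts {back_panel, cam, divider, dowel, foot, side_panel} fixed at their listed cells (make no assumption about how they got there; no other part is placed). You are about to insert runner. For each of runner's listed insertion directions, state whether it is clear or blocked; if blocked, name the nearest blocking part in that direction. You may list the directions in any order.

+x: clear; +y: blocked by foot; -x: blocked by dowel

-x: nearest on ray is dowel@(-1, -1) ⇒ blocked
+x: ray from runner(0, -1) has no placed part ⇒ clear
+y: nearest on ray is foot@(0, 0) ⇒ blocked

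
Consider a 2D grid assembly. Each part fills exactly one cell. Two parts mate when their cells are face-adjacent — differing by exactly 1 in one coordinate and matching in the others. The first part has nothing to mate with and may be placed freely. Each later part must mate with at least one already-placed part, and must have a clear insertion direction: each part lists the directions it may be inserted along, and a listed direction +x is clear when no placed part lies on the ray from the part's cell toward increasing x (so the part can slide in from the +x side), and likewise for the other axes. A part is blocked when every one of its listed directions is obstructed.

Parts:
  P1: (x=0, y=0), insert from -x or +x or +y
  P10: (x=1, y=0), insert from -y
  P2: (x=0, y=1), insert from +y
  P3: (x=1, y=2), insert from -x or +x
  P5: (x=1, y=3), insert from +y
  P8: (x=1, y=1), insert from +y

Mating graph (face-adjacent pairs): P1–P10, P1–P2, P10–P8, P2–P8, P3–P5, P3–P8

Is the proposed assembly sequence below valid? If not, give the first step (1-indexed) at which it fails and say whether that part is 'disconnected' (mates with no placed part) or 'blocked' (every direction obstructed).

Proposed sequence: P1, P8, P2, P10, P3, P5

Invalid at step 2 (disconnected)

1. P1@(0, 0) [-x clear] — {P1}
2. P8@(1, 1) — no placed neighbour ⇒ disconnected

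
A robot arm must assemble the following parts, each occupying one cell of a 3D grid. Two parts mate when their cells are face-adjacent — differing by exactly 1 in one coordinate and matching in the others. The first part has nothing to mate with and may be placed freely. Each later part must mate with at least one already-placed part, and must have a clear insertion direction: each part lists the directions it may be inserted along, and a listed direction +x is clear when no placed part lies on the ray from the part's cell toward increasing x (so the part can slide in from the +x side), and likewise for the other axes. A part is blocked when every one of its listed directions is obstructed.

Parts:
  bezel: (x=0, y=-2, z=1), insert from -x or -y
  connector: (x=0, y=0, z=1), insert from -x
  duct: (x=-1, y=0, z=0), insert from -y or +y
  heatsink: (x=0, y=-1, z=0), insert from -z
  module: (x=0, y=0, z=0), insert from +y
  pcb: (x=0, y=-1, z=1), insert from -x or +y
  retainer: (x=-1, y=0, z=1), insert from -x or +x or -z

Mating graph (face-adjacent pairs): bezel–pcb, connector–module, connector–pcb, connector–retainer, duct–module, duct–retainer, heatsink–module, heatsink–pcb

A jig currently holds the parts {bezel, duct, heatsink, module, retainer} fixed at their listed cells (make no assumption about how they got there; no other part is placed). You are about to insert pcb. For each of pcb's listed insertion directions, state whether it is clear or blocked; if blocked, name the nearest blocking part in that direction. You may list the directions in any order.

+y: clear; -x: clear

-x: ray from pcb(0, -1, 1) has no placed part ⇒ clear
+y: ray from pcb(0, -1, 1) has no placed part ⇒ clear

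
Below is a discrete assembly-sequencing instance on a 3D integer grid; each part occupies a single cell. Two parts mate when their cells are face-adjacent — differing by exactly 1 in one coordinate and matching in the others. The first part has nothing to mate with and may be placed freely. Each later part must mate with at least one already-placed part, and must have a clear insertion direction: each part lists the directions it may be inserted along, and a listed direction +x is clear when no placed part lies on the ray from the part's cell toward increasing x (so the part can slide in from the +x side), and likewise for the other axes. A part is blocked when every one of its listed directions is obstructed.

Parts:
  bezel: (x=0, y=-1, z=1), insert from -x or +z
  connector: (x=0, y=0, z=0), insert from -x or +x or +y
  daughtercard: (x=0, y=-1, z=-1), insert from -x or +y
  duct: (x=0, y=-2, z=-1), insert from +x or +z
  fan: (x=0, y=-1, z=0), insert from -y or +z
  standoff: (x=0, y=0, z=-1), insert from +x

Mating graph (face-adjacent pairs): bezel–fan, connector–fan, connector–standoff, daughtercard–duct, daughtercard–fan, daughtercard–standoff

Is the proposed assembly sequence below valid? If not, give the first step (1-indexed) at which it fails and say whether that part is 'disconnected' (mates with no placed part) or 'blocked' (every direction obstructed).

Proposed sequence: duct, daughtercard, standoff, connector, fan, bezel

1. duct@(0, -2, -1) [+x clear] — {duct}
2. daughtercard@(0, -1, -1) [-x clear] — {daughtercard, duct}
3. standoff@(0, 0, -1) [+x clear] — {daughtercard, duct, standoff}
4. connector@(0, 0, 0) [-x clear] — {connector, daughtercard, duct, standoff}
5. fan@(0, -1, 0) [-y clear] — {connector, daughtercard, duct, fan, standoff}
6. bezel@(0, -1, 1) [-x clear] — {bezel, connector, daughtercard, duct, fan, standoff}

Valid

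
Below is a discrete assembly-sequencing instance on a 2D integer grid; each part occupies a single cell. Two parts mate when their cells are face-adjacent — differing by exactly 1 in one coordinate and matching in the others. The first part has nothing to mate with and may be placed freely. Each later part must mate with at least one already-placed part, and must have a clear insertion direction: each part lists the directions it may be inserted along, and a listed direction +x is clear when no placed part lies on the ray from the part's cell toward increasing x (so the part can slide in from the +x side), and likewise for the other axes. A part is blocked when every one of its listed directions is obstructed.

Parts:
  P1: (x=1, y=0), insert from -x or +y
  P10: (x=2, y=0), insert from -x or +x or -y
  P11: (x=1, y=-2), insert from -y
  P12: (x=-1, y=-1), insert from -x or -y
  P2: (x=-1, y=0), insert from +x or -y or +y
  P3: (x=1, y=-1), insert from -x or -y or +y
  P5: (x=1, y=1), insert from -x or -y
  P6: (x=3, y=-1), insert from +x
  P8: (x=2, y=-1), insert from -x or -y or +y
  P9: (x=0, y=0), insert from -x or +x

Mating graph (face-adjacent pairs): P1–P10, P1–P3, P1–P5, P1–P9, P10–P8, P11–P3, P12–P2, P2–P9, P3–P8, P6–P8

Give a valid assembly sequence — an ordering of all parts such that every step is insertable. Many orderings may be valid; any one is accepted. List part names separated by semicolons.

1. P1@(1, 0) [-x clear] — {P1}
2. P9@(0, 0) [-x clear] — {P1, P9}
3. P10@(2, 0) [+x clear] — {P1, P10, P9}
4. P2@(-1, 0) [-y clear] — {P1, P10, P2, P9}
5. P12@(-1, -1) [-x clear] — {P1, P10, P12, P2, P9}
6. P5@(1, 1) [-x clear] — {P1, P10, P12, P2, P5, P9}
7. P3@(1, -1) [-y clear] — {P1, P10, P12, P2, P3, P5, P9}
8. P11@(1, -2) [-y clear] — {P1, P10, P11, P12, P2, P3, P5, P9}
9. P8@(2, -1) [-y clear] — {P1, P10, P11, P12, P2, P3, P5, P8, P9}
10. P6@(3, -1) [+x clear] — {P1, P10, P11, P12, P2, P3, P5, P6, P8, P9}

P1; P9; P10; P2; P12; P5; P3; P11; P8; P6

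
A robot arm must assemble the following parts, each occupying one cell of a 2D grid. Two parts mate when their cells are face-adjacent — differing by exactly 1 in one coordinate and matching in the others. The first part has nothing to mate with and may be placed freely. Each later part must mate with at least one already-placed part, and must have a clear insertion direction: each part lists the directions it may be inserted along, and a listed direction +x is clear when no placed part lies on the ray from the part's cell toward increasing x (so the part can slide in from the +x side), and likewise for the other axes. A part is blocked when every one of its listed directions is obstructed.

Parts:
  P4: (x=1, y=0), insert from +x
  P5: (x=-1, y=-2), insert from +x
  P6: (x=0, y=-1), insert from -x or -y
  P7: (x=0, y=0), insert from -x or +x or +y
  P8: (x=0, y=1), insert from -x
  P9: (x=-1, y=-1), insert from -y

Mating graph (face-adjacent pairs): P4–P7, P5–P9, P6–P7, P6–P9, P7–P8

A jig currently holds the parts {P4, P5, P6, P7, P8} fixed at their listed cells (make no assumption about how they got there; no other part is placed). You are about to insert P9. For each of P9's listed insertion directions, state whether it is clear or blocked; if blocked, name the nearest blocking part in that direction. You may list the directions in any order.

-y: nearest on ray is P5@(-1, -2) ⇒ blocked

-y: blocked by P5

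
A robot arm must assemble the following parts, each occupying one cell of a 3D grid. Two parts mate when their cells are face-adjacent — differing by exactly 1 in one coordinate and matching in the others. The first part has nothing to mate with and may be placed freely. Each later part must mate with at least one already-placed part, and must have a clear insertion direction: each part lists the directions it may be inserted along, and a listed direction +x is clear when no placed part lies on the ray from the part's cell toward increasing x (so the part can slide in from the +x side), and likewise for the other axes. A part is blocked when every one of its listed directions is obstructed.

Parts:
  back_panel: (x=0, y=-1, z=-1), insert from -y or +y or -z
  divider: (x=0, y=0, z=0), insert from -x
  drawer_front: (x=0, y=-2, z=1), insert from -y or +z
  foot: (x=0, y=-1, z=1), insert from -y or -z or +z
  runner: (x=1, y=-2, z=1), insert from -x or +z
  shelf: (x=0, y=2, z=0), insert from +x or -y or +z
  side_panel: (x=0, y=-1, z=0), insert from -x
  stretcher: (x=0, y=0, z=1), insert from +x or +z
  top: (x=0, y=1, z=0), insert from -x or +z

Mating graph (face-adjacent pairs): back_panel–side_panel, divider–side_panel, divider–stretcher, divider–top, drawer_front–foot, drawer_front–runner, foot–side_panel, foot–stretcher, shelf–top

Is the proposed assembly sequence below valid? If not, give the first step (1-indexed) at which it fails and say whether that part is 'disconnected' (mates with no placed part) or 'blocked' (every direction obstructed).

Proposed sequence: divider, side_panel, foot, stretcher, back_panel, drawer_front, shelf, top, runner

1. divider@(0, 0, 0) [-x clear] — {divider}
2. side_panel@(0, -1, 0) [-x clear] — {divider, side_panel}
3. foot@(0, -1, 1) [-y clear] — {divider, foot, side_panel}
4. stretcher@(0, 0, 1) [+x clear] — {divider, foot, side_panel, stretcher}
5. back_panel@(0, -1, -1) [-y clear] — {back_panel, divider, foot, side_panel, stretcher}
6. drawer_front@(0, -2, 1) [-y clear] — {back_panel, divider, drawer_front, foot, side_panel, stretcher}
7. shelf@(0, 2, 0) — no placed neighbour ⇒ disconnected

Invalid at step 7 (disconnected)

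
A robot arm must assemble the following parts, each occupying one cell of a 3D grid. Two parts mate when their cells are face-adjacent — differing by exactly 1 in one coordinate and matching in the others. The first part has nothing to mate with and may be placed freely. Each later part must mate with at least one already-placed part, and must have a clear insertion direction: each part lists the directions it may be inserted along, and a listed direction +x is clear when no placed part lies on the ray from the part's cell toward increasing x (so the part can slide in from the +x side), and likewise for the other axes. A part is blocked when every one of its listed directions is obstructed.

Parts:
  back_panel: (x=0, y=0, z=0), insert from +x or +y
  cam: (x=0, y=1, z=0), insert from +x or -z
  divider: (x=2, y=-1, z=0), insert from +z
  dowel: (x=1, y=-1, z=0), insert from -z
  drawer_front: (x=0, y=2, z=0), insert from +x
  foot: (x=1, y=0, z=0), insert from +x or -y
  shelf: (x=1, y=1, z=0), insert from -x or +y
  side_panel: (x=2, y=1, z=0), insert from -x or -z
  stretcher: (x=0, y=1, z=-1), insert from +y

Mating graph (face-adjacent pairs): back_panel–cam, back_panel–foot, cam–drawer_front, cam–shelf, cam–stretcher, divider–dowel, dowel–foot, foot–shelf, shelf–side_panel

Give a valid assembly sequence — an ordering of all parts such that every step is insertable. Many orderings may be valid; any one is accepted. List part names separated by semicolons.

1. side_panel@(2, 1, 0) [-x clear] — {side_panel}
2. shelf@(1, 1, 0) [-x clear] — {shelf, side_panel}
3. cam@(0, 1, 0) [-z clear] — {cam, shelf, side_panel}
4. drawer_front@(0, 2, 0) [+x clear] — {cam, drawer_front, shelf, side_panel}
5. stretcher@(0, 1, -1) [+y clear] — {cam, drawer_front, shelf, side_panel, stretcher}
6. back_panel@(0, 0, 0) [+x clear] — {back_panel, cam, drawer_front, shelf, side_panel, stretcher}
7. foot@(1, 0, 0) [+x clear] — {back_panel, cam, drawer_front, foot, shelf, side_panel, stretcher}
8. dowel@(1, -1, 0) [-z clear] — {back_panel, cam, dowel, drawer_front, foot, shelf, side_panel, stretcher}
9. divider@(2, -1, 0) [+z clear] — {back_panel, cam, divider, dowel, drawer_front, foot, shelf, side_panel, stretcher}

side_panel; shelf; cam; drawer_front; stretcher; back_panel; foot; dowel; divider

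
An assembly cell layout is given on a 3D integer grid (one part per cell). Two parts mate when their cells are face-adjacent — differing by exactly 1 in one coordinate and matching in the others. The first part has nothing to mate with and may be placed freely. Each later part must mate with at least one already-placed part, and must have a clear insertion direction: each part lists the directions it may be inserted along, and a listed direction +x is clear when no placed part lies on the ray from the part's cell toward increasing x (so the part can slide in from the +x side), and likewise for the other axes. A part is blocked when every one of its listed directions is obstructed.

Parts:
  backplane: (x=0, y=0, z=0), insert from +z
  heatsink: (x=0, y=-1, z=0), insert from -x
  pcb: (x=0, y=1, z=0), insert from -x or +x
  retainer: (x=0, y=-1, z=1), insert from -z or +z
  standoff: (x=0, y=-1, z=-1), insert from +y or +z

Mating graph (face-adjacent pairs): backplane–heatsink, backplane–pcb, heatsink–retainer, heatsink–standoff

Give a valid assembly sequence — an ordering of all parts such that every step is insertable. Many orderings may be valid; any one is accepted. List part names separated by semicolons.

1. standoff@(0, -1, -1) [+y clear] — {standoff}
2. heatsink@(0, -1, 0) [-x clear] — {heatsink, standoff}
3. retainer@(0, -1, 1) [+z clear] — {heatsink, retainer, standoff}
4. backplane@(0, 0, 0) [+z clear] — {backplane, heatsink, retainer, standoff}
5. pcb@(0, 1, 0) [-x clear] — {backplane, heatsink, pcb, retainer, standoff}

standoff; heatsink; retainer; backplane; pcb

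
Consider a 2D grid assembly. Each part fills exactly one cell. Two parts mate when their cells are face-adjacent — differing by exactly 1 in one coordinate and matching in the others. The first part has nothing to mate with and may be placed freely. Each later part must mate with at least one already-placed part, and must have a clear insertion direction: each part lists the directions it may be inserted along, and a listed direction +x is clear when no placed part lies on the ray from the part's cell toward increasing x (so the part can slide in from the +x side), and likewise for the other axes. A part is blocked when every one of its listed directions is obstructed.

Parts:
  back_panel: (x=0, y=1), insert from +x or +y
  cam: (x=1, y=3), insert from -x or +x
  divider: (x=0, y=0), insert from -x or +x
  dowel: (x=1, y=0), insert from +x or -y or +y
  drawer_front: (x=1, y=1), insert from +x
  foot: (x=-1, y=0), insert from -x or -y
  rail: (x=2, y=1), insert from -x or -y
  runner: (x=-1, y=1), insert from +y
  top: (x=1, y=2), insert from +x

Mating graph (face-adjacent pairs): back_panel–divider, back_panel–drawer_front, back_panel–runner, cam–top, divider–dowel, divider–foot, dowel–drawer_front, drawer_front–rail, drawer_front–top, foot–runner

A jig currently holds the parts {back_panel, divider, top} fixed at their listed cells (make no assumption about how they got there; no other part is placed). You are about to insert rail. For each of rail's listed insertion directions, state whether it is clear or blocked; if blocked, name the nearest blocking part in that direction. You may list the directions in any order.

-x: nearest on ray is back_panel@(0, 1) ⇒ blocked
-y: ray from rail(2, 1) has no placed part ⇒ clear

-x: blocked by back_panel; -y: clear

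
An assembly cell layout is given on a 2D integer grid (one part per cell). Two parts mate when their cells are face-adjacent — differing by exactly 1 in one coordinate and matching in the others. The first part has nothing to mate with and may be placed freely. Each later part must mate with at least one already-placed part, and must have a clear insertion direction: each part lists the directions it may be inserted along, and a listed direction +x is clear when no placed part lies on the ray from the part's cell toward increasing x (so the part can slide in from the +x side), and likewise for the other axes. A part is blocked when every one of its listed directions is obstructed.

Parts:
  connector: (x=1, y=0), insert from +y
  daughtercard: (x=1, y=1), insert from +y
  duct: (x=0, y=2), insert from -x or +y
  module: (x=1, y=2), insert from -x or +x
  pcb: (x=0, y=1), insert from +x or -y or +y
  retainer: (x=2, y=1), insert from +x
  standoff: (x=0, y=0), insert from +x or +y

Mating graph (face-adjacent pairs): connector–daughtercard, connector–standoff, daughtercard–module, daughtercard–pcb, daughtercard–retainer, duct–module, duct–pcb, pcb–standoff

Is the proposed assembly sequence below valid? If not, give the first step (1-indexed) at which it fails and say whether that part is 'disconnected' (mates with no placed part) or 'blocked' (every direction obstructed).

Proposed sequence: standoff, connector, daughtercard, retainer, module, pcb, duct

1. standoff@(0, 0) [+x clear] — {standoff}
2. connector@(1, 0) [+y clear] — {connector, standoff}
3. daughtercard@(1, 1) [+y clear] — {connector, daughtercard, standoff}
4. retainer@(2, 1) [+x clear] — {connector, daughtercard, retainer, standoff}
5. module@(1, 2) [-x clear] — {connector, daughtercard, module, retainer, standoff}
6. pcb@(0, 1) [+y clear] — {connector, daughtercard, module, pcb, retainer, standoff}
7. duct@(0, 2) [-x clear] — {connector, daughtercard, duct, module, pcb, retainer, standoff}

Valid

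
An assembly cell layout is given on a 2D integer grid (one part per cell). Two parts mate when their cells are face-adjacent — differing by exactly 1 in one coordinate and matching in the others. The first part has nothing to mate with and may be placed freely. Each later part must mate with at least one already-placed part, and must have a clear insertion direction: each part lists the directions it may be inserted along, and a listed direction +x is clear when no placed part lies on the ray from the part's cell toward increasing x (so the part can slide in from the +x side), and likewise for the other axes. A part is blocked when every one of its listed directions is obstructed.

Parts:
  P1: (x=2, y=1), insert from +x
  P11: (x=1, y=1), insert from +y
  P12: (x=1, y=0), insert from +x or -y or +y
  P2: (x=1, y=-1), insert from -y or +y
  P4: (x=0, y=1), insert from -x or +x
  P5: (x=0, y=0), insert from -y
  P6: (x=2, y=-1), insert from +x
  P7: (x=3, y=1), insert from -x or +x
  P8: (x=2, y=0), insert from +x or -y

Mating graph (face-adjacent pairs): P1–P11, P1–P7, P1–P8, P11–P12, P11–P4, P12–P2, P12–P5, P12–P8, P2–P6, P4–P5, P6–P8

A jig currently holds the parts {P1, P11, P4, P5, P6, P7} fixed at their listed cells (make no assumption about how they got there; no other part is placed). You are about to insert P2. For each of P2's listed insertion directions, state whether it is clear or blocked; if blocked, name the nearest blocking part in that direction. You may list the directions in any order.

-y: ray from P2(1, -1) has no placed part ⇒ clear
+y: nearest on ray is P11@(1, 1) ⇒ blocked

+y: blocked by P11; -y: clear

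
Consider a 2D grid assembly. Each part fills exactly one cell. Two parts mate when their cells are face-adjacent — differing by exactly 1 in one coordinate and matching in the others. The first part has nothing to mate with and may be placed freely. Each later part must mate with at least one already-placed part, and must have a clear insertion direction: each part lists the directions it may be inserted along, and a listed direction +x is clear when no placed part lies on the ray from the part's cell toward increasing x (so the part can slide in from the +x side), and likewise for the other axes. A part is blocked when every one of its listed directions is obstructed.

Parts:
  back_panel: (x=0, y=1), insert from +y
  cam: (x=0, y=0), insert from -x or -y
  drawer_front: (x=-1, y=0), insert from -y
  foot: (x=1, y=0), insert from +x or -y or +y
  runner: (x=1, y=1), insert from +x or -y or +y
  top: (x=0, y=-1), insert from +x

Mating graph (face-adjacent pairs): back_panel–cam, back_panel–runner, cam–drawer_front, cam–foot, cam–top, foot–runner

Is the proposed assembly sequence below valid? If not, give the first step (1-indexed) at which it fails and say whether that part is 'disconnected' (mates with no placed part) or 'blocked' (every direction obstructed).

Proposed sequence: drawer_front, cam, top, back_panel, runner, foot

1. drawer_front@(-1, 0) [-y clear] — {drawer_front}
2. cam@(0, 0) [-y clear] — {cam, drawer_front}
3. top@(0, -1) [+x clear] — {cam, drawer_front, top}
4. back_panel@(0, 1) [+y clear] — {back_panel, cam, drawer_front, top}
5. runner@(1, 1) [+x clear] — {back_panel, cam, drawer_front, runner, top}
6. foot@(1, 0) [+x clear] — {back_panel, cam, drawer_front, foot, runner, top}

Valid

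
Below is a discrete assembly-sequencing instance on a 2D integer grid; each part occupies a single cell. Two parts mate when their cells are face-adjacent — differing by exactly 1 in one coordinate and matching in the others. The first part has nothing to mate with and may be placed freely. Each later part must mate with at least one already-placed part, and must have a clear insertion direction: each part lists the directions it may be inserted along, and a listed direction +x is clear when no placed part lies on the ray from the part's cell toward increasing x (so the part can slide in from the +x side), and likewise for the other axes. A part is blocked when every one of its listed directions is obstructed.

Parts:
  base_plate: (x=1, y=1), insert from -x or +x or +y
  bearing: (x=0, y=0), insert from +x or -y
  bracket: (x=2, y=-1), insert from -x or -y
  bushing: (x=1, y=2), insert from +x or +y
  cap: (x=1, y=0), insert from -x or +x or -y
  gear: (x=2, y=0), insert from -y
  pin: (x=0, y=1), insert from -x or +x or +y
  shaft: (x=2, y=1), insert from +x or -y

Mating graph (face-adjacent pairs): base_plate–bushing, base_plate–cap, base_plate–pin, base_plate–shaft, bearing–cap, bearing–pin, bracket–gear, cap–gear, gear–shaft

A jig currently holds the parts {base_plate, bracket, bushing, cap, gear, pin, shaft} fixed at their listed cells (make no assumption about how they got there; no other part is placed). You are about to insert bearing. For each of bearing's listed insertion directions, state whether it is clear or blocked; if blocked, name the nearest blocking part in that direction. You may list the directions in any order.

+x: blocked by cap; -y: clear

+x: nearest on ray is cap@(1, 0) ⇒ blocked
-y: ray from bearing(0, 0) has no placed part ⇒ clear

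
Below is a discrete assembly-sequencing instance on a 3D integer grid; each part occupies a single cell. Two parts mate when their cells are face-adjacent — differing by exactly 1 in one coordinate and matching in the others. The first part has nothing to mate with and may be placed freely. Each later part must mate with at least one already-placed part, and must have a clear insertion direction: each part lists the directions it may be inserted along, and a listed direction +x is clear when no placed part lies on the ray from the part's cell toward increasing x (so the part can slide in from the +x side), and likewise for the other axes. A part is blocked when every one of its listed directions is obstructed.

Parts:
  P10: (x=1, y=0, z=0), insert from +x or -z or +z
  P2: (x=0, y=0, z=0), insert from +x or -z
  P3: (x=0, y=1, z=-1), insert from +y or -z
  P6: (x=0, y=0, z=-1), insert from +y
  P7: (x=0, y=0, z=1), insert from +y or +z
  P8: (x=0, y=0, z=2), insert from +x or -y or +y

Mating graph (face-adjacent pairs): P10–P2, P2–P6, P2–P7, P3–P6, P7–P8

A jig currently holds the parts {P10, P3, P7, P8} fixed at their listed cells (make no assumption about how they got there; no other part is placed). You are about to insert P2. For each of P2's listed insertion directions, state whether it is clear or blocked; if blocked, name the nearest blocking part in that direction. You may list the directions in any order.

+x: nearest on ray is P10@(1, 0, 0) ⇒ blocked
-z: ray from P2(0, 0, 0) has no placed part ⇒ clear

+x: blocked by P10; -z: clear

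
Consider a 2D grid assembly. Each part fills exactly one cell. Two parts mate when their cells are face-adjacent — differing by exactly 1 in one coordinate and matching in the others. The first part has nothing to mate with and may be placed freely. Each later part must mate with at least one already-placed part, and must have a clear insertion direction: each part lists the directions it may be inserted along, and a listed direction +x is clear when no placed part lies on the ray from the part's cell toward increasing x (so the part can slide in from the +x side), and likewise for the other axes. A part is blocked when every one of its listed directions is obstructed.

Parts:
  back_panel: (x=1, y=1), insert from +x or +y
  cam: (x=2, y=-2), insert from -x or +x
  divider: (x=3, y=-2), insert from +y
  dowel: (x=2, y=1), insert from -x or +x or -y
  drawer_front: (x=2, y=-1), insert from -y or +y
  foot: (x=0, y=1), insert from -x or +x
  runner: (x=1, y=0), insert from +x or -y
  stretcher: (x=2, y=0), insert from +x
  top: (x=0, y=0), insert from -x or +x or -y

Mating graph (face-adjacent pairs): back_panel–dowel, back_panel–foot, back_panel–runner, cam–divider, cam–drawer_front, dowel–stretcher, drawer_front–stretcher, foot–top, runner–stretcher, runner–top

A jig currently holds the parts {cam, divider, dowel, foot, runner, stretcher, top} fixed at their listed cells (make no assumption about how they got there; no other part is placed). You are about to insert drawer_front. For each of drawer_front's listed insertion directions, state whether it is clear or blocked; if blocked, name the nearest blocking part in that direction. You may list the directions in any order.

-y: nearest on ray is cam@(2, -2) ⇒ blocked
+y: nearest on ray is stretcher@(2, 0) ⇒ blocked

+y: blocked by stretcher; -y: blocked by cam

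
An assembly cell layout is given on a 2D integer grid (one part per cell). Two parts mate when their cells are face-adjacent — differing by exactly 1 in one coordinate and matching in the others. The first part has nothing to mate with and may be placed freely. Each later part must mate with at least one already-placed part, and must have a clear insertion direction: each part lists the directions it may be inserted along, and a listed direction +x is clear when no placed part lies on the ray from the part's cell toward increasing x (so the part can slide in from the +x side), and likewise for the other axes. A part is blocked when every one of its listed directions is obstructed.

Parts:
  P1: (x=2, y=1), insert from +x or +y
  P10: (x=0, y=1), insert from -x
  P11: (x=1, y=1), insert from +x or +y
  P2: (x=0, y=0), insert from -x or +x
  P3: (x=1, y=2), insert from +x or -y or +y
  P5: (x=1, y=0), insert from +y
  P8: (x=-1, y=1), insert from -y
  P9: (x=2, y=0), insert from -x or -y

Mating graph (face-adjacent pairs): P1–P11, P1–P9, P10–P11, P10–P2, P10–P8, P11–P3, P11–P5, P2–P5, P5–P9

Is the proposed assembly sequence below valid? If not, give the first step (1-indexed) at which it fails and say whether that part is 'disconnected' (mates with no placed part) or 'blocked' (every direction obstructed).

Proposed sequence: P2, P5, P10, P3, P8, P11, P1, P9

1. P2@(0, 0) [-x clear] — {P2}
2. P5@(1, 0) [+y clear] — {P2, P5}
3. P10@(0, 1) [-x clear] — {P10, P2, P5}
4. P3@(1, 2) — no placed neighbour ⇒ disconnected

Invalid at step 4 (disconnected)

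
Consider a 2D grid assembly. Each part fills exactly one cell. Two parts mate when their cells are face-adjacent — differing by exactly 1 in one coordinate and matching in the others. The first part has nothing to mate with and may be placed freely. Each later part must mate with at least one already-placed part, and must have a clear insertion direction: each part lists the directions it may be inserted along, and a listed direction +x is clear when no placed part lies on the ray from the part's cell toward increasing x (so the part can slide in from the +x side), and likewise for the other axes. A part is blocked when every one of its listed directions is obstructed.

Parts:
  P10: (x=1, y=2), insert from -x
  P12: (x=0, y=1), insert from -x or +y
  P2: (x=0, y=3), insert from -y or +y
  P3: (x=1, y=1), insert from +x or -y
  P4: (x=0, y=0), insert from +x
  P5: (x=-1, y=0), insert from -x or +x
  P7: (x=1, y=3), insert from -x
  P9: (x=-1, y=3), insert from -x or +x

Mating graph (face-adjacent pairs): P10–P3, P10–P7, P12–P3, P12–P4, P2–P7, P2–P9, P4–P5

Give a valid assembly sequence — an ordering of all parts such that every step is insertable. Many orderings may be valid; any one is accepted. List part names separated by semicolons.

1. P7@(1, 3) [-x clear] — {P7}
2. P10@(1, 2) [-x clear] — {P10, P7}
3. P3@(1, 1) [+x clear] — {P10, P3, P7}
4. P12@(0, 1) [-x clear] — {P10, P12, P3, P7}
5. P4@(0, 0) [+x clear] — {P10, P12, P3, P4, P7}
6. P5@(-1, 0) [-x clear] — {P10, P12, P3, P4, P5, P7}
7. P2@(0, 3) [+y clear] — {P10, P12, P2, P3, P4, P5, P7}
8. P9@(-1, 3) [-x clear] — {P10, P12, P2, P3, P4, P5, P7, P9}

P7; P10; P3; P12; P4; P5; P2; P9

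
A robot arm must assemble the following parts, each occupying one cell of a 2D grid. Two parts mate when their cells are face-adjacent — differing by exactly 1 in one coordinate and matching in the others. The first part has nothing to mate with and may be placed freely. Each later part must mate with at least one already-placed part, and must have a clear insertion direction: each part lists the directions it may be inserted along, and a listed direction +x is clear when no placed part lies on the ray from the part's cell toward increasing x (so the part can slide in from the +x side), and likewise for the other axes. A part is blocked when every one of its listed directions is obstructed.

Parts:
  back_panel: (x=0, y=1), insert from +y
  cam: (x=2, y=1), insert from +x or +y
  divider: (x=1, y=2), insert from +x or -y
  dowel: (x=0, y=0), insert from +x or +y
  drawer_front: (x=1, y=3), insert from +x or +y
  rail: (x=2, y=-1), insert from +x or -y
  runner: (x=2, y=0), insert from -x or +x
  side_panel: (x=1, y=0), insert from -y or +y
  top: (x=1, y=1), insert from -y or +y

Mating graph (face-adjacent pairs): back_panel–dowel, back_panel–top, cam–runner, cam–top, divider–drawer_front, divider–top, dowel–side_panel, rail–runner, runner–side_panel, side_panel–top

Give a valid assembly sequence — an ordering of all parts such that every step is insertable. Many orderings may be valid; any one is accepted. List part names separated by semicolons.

1. drawer_front@(1, 3) [+x clear] — {drawer_front}
2. divider@(1, 2) [+x clear] — {divider, drawer_front}
3. top@(1, 1) [-y clear] — {divider, drawer_front, top}
4. cam@(2, 1) [+x clear] — {cam, divider, drawer_front, top}
5. back_panel@(0, 1) [+y clear] — {back_panel, cam, divider, drawer_front, top}
6. dowel@(0, 0) [+x clear] — {back_panel, cam, divider, dowel, drawer_front, top}
7. side_panel@(1, 0) [-y clear] — {back_panel, cam, divider, dowel, drawer_front, side_panel, top}
8. runner@(2, 0) [+x clear] — {back_panel, cam, divider, dowel, drawer_front, runner, side_panel, top}
9. rail@(2, -1) [+x clear] — {back_panel, cam, divider, dowel, drawer_front, rail, runner, side_panel, top}

drawer_front; divider; top; cam; back_panel; dowel; side_panel; runner; rail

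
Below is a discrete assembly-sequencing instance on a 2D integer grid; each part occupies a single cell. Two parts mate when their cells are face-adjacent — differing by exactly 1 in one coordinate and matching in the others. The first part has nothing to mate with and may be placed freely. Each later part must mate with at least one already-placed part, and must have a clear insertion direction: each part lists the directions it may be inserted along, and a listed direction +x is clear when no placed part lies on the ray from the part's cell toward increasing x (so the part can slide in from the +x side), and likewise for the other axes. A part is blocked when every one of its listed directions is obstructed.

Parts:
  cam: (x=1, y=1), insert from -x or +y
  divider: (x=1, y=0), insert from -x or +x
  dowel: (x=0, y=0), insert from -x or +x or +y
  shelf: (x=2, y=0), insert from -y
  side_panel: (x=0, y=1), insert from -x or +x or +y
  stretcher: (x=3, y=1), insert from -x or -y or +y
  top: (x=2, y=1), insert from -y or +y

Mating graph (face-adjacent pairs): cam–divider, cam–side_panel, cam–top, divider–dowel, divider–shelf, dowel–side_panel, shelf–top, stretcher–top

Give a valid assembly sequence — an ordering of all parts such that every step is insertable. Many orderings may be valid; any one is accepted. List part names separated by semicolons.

cam; top; stretcher; divider; dowel; shelf; side_panel

1. cam@(1, 1) [-x clear] — {cam}
2. top@(2, 1) [-y clear] — {cam, top}
3. stretcher@(3, 1) [-y clear] — {cam, stretcher, top}
4. divider@(1, 0) [-x clear] — {cam, divider, stretcher, top}
5. dowel@(0, 0) [-x clear] — {cam, divider, dowel, stretcher, top}
6. shelf@(2, 0) [-y clear] — {cam, divider, dowel, shelf, stretcher, top}
7. side_panel@(0, 1) [-x clear] — {cam, divider, dowel, shelf, side_panel, stretcher, top}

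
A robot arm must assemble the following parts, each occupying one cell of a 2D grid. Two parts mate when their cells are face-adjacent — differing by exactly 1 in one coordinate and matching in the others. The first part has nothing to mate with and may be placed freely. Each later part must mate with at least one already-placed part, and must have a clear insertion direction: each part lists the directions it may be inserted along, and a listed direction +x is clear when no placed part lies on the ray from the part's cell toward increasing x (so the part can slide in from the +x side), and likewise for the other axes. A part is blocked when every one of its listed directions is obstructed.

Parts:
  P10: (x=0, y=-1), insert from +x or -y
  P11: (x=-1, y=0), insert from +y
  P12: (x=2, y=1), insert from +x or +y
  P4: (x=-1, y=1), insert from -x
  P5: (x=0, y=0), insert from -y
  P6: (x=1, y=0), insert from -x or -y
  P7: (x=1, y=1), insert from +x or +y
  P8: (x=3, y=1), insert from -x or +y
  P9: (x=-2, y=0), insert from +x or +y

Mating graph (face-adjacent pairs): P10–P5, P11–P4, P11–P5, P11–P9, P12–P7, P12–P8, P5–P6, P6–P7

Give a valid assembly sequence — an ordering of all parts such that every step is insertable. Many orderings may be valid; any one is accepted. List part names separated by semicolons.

P11; P4; P9; P5; P6; P7; P12; P8; P10

1. P11@(-1, 0) [+y clear] — {P11}
2. P4@(-1, 1) [-x clear] — {P11, P4}
3. P9@(-2, 0) [+y clear] — {P11, P4, P9}
4. P5@(0, 0) [-y clear] — {P11, P4, P5, P9}
5. P6@(1, 0) [-y clear] — {P11, P4, P5, P6, P9}
6. P7@(1, 1) [+x clear] — {P11, P4, P5, P6, P7, P9}
7. P12@(2, 1) [+x clear] — {P11, P12, P4, P5, P6, P7, P9}
8. P8@(3, 1) [+y clear] — {P11, P12, P4, P5, P6, P7, P8, P9}
9. P10@(0, -1) [+x clear] — {P10, P11, P12, P4, P5, P6, P7, P8, P9}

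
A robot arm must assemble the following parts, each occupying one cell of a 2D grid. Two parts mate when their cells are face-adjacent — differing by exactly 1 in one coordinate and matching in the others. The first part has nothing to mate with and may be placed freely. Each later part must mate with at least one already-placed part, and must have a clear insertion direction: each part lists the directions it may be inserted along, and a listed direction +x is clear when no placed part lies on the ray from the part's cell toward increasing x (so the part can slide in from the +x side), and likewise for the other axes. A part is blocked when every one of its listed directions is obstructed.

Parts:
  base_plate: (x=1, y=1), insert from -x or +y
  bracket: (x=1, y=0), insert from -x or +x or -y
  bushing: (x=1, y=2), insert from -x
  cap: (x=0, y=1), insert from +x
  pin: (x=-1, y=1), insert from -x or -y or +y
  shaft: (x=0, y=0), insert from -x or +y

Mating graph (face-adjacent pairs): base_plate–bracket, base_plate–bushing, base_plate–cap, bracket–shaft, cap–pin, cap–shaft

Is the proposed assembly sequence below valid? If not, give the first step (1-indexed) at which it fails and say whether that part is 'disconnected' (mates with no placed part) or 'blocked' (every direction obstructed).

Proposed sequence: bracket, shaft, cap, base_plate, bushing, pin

Valid

1. bracket@(1, 0) [-x clear] — {bracket}
2. shaft@(0, 0) [-x clear] — {bracket, shaft}
3. cap@(0, 1) [+x clear] — {bracket, cap, shaft}
4. base_plate@(1, 1) [+y clear] — {base_plate, bracket, cap, shaft}
5. bushing@(1, 2) [-x clear] — {base_plate, bracket, bushing, cap, shaft}
6. pin@(-1, 1) [-x clear] — {base_plate, bracket, bushing, cap, pin, shaft}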